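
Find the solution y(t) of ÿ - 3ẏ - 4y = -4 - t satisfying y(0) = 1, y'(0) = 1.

y = 13/16 + t/4 + 3*exp(4*t)/16

Characteristic equation r² - 3r - 4 = 0 factors as (r + 1)(r - 4) = 0, so r = -1, 4.
Hence y_h = C1*exp(-t) + C2*exp(4*t).
For the particular solution try y_p = A0 + A1*t. Substituting and matching coefficients of each power of t gives A0 = 13/16, A1 = 1/4, so y_p = 13/16 + t/4.
General solution: y = 13/16 + t/4 + C1*exp(-t) + C2*exp(4*t).
Apply the initial conditions: y(0) = 13/16 + C1 + C2 = 1 and y'(0) = 1/4 - C1 + 4*C2 = 1. Solving gives C1 = 0, C2 = 3/16.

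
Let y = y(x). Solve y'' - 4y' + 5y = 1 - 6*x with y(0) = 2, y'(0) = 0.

y = -19/25 - 6*x/5 - 108*exp(2*x)*sin(x)/25 + 69*cos(x)*exp(2*x)/25

Characteristic equation r² - 4r + 5 = 0 has discriminant (-4)² - 4·(5) = -4 < 0, so r = 2 ± i.
Hence y_h = C1*cos(x)*exp(2*x) + C2*exp(2*x)*sin(x).
For the particular solution try y_p = A0 + A1*x. Substituting and matching coefficients of each power of x gives A0 = -19/25, A1 = -6/5, so y_p = -19/25 - 6*x/5.
General solution: y = -19/25 - 6*x/5 + C1*cos(x)*exp(2*x) + C2*exp(2*x)*sin(x).
Apply the initial conditions: y(0) = -19/25 + C1 = 2 and y'(0) = -6/5 + C2 + 2*C1 = 0. Solving gives C1 = 69/25, C2 = -108/25.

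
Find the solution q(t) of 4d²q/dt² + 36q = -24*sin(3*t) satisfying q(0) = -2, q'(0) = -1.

q = -2*cos(3*t) - 2*sin(3*t)/3 + t*cos(3*t)

Divide through by 4: q'' + 9q = -6*sin(3*t).
Characteristic equation r² + 9 = 0 has discriminant (0)² - 4·(9) = -36 < 0, so r = ± 3i.
Hence q_h = C1*cos(3*t) + C2*sin(3*t).
Since ±3i are characteristic roots, multiply the trial by t. Try q_p = t*(A*cos(3*t) + B*sin(3*t)). Substituting and equating the coefficients of cos(3t) and sin(3t) gives A = 1, B = 0, so q_p = t*cos(3*t).
General solution: q = C1*cos(3*t) + C2*sin(3*t) + t*cos(3*t).
Apply the initial conditions: q(0) = C1 = -2 and q'(0) = 1 + 3*C2 = -1. Solving gives C1 = -2, C2 = -2/3.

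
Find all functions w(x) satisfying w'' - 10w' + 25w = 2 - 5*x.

Characteristic equation r² - 10r + 25 = 0 has discriminant (-10)² - 4·(25) = 0, so r = 5 is a repeated root.
Hence w_h = (C1 + C2*x)*exp(5*x).
For the particular solution try w_p = A0 + A1*x. Substituting and matching coefficients of each power of x gives A0 = 0, A1 = -1/5, so w_p = -x/5.

w = -x/5 + C1*exp(5*x) + C2*x*exp(5*x)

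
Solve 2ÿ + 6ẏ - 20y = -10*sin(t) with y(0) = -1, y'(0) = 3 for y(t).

y = -125*exp(-5*t)/182 - 3*exp(2*t)/7 + 3*cos(t)/26 + 11*sin(t)/26

Divide through by 2: y'' + 3y' - 10y = -5*sin(t).
Characteristic equation r² + 3r - 10 = 0 factors as (r - 2)(r + 5) = 0, so r = 2, -5.
Hence y_h = C1*exp(2*t) + C2*exp(-5*t).
Try y_p = A*cos(t) + B*sin(t). Substituting and equating the coefficients of cos(t) and sin(t) gives A = 3/26, B = 11/26, so y_p = 3*cos(t)/26 + 11*sin(t)/26.
General solution: y = 3*cos(t)/26 + 11*sin(t)/26 + C1*exp(2*t) + C2*exp(-5*t).
Apply the initial conditions: y(0) = 3/26 + C1 + C2 = -1 and y'(0) = 11/26 - 5*C2 + 2*C1 = 3. Solving gives C1 = -3/7, C2 = -125/182.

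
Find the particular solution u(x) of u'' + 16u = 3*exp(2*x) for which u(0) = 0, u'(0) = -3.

Characteristic equation r² + 16 = 0 has discriminant (0)² - 4·(16) = -64 < 0, so r = ± 4i.
Hence u_h = C1*cos(4*x) + C2*sin(4*x).
Try u_p = A*exp(2*x). Substituting into the equation and dividing by exp(2*x) gives A = 3/20, so u_p = 3*exp(2*x)/20.
General solution: u = 3*exp(2*x)/20 + C1*cos(4*x) + C2*sin(4*x).
Apply the initial conditions: u(0) = 3/20 + C1 = 0 and u'(0) = 3/10 + 4*C2 = -3. Solving gives C1 = -3/20, C2 = -33/40.

u = -33*sin(4*x)/40 - 3*cos(4*x)/20 + 3*exp(2*x)/20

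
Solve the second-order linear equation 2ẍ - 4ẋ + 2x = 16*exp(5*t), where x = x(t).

x = exp(5*t)/2 + C1*exp(t) + C2*t*exp(t)

Divide through by 2: x'' - 2x' + x = 8*exp(5*t).
Characteristic equation r² - 2r + 1 = 0 has discriminant (-2)² - 4·(1) = 0, so r = 1 is a repeated root.
Hence x_h = (C1 + C2*t)*exp(t).
Try x_p = A*exp(5*t). Substituting into the equation and dividing by exp(5*t) gives A = 1/2, so x_p = exp(5*t)/2.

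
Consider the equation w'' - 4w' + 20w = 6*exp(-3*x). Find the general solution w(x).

w = 6*exp(-3*x)/41 + C1*cos(4*x)*exp(2*x) + C2*exp(2*x)*sin(4*x)

Characteristic equation r² - 4r + 20 = 0 has discriminant (-4)² - 4·(20) = -64 < 0, so r = 2 ± 4i.
Hence w_h = C1*cos(4*x)*exp(2*x) + C2*exp(2*x)*sin(4*x).
Try w_p = A*exp(-3*x). Substituting into the equation and dividing by exp(-3*x) gives A = 6/41, so w_p = 6*exp(-3*x)/41.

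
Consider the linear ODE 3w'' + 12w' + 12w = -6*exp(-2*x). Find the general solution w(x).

w = C1*exp(-2*x) - x**2*exp(-2*x) + C2*x*exp(-2*x)

Divide through by 3: w'' + 4w' + 4w = -2*exp(-2*x).
Characteristic equation r² + 4r + 4 = 0 has discriminant (4)² - 4·(4) = 0, so r = -2 is a repeated root.
Hence w_h = (C1 + C2*x)*exp(-2*x).
Since exp(-2*x) solves the homogeneous equation (r = -2 is a root of multiplicity 2), multiply the trial by x^2. Try w_p = A*x^2*exp(-2*x). Substituting into the equation and dividing by exp(-2*x) gives A = -1, so w_p = -x^2*exp(-2*x).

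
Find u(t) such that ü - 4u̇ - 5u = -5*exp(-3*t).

u = -5*exp(-3*t)/16 + C1*exp(5*t) + C2*exp(-t)

Characteristic equation r² - 4r - 5 = 0 factors as (r - 5)(r + 1) = 0, so r = 5, -1.
Hence u_h = C1*exp(5*t) + C2*exp(-t).
Try u_p = A*exp(-3*t). Substituting into the equation and dividing by exp(-3*t) gives A = -5/16, so u_p = -5*exp(-3*t)/16.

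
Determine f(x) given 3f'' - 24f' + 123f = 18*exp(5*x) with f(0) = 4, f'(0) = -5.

f = 3*exp(5*x)/13 - 276*exp(4*x)*sin(5*x)/65 + 49*cos(5*x)*exp(4*x)/13

Divide through by 3: f'' - 8f' + 41f = 6*exp(5*x).
Characteristic equation r² - 8r + 41 = 0 has discriminant (-8)² - 4·(41) = -100 < 0, so r = 4 ± 5i.
Hence f_h = C1*cos(5*x)*exp(4*x) + C2*exp(4*x)*sin(5*x).
Try f_p = A*exp(5*x). Substituting into the equation and dividing by exp(5*x) gives A = 3/13, so f_p = 3*exp(5*x)/13.
General solution: f = 3*exp(5*x)/13 + C1*cos(5*x)*exp(4*x) + C2*exp(4*x)*sin(5*x).
Apply the initial conditions: f(0) = 3/13 + C1 = 4 and f'(0) = 15/13 + 4*C1 + 5*C2 = -5. Solving gives C1 = 49/13, C2 = -276/65.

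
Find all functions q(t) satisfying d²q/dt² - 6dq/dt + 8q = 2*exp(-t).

q = 2*exp(-t)/15 + C1*exp(2*t) + C2*exp(4*t)

Characteristic equation r² - 6r + 8 = 0 factors as (r - 2)(r - 4) = 0, so r = 2, 4.
Hence q_h = C1*exp(2*t) + C2*exp(4*t).
Try q_p = A*exp(-t). Substituting into the equation and dividing by exp(-t) gives A = 2/15, so q_p = 2*exp(-t)/15.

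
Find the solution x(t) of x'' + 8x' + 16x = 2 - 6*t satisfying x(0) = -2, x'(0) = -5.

x = 5/16 - 37*exp(-4*t)/16 - 3*t/8 - 111*t*exp(-4*t)/8

Characteristic equation r² + 8r + 16 = 0 has discriminant (8)² - 4·(16) = 0, so r = -4 is a repeated root.
Hence x_h = (C1 + C2*t)*exp(-4*t).
For the particular solution try x_p = A0 + A1*t. Substituting and matching coefficients of each power of t gives A0 = 5/16, A1 = -3/8, so x_p = 5/16 - 3*t/8.
General solution: x = 5/16 - 3*t/8 + C1*exp(-4*t) + C2*t*exp(-4*t).
Apply the initial conditions: x(0) = 5/16 + C1 = -2 and x'(0) = -3/8 + C2 - 4*C1 = -5. Solving gives C1 = -37/16, C2 = -111/8.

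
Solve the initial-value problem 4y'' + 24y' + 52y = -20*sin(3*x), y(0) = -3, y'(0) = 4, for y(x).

Divide through by 4: y'' + 6y' + 13y = -5*sin(3*x).
Characteristic equation r² + 6r + 13 = 0 has discriminant (6)² - 4·(13) = -16 < 0, so r = -3 ± 2i.
Hence y_h = C1*cos(2*x)*exp(-3*x) + C2*exp(-3*x)*sin(2*x).
Try y_p = A*cos(3*x) + B*sin(3*x). Substituting and equating the coefficients of cos(3x) and sin(3x) gives A = 9/34, B = -1/17, so y_p = -sin(3*x)/17 + 9*cos(3*x)/34.
General solution: y = -sin(3*x)/17 + 9*cos(3*x)/34 + C1*cos(2*x)*exp(-3*x) + C2*exp(-3*x)*sin(2*x).
Apply the initial conditions: y(0) = 9/34 + C1 = -3 and y'(0) = -3/17 - 3*C1 + 2*C2 = 4. Solving gives C1 = -111/34, C2 = -191/68.

y = -sin(3*x)/17 + 9*cos(3*x)/34 - 191*exp(-3*x)*sin(2*x)/68 - 111*cos(2*x)*exp(-3*x)/34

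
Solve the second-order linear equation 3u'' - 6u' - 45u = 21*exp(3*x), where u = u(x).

u = -7*exp(3*x)/12 + C1*exp(-3*x) + C2*exp(5*x)

Divide through by 3: u'' - 2u' - 15u = 7*exp(3*x).
Characteristic equation r² - 2r - 15 = 0 factors as (r + 3)(r - 5) = 0, so r = -3, 5.
Hence u_h = C1*exp(-3*x) + C2*exp(5*x).
Try u_p = A*exp(3*x). Substituting into the equation and dividing by exp(3*x) gives A = -7/12, so u_p = -7*exp(3*x)/12.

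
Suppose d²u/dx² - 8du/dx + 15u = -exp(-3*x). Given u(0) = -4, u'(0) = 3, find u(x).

Characteristic equation r² - 8r + 15 = 0 factors as (r - 5)(r - 3) = 0, so r = 5, 3.
Hence u_h = C1*exp(5*x) + C2*exp(3*x).
Try u_p = A*exp(-3*x). Substituting into the equation and dividing by exp(-3*x) gives A = -1/48, so u_p = -exp(-3*x)/48.
General solution: u = -exp(-3*x)/48 + C1*exp(5*x) + C2*exp(3*x).
Apply the initial conditions: u(0) = -1/48 + C1 + C2 = -4 and u'(0) = 1/16 + 3*C2 + 5*C1 = 3. Solving gives C1 = 119/16, C2 = -137/12.

u = -137*exp(3*x)/12 - exp(-3*x)/48 + 119*exp(5*x)/16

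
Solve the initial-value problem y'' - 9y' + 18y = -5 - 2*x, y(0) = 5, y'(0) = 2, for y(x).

Characteristic equation r² - 9r + 18 = 0 factors as (r - 6)(r - 3) = 0, so r = 6, 3.
Hence y_h = C1*exp(6*x) + C2*exp(3*x).
For the particular solution try y_p = A0 + A1*x. Substituting and matching coefficients of each power of x gives A0 = -1/3, A1 = -1/9, so y_p = -1/3 - x/9.
General solution: y = -1/3 - x/9 + C1*exp(6*x) + C2*exp(3*x).
Apply the initial conditions: y(0) = -1/3 + C1 + C2 = 5 and y'(0) = -1/9 + 3*C2 + 6*C1 = 2. Solving gives C1 = -125/27, C2 = 269/27.

y = -1/3 - 125*exp(6*x)/27 - x/9 + 269*exp(3*x)/27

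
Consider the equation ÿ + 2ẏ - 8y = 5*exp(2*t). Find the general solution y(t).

y = C1*exp(-4*t) + C2*exp(2*t) + 5*t*exp(2*t)/6

Characteristic equation r² + 2r - 8 = 0 factors as (r + 4)(r - 2) = 0, so r = -4, 2.
Hence y_h = C1*exp(-4*t) + C2*exp(2*t).
Since exp(2*t) solves the homogeneous equation (r = 2 is a root of multiplicity 1), multiply the trial by t. Try y_p = A*t*exp(2*t). Substituting into the equation and dividing by exp(2*t) gives A = 5/6, so y_p = 5*t*exp(2*t)/6.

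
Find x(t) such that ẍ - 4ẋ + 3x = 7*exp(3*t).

Characteristic equation r² - 4r + 3 = 0 factors as (r - 1)(r - 3) = 0, so r = 1, 3.
Hence x_h = C1*exp(t) + C2*exp(3*t).
Since exp(3*t) solves the homogeneous equation (r = 3 is a root of multiplicity 1), multiply the trial by t. Try x_p = A*t*exp(3*t). Substituting into the equation and dividing by exp(3*t) gives A = 7/2, so x_p = 7*t*exp(3*t)/2.

x = C1*exp(t) + C2*exp(3*t) + 7*t*exp(3*t)/2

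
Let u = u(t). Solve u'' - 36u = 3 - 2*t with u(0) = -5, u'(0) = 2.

u = -1/12 - 283*exp(-6*t)/108 - 62*exp(6*t)/27 + t/18

Characteristic equation r² - 36 = 0 factors as (r - 6)(r + 6) = 0, so r = 6, -6.
Hence u_h = C1*exp(6*t) + C2*exp(-6*t).
For the particular solution try u_p = A0 + A1*t. Substituting and matching coefficients of each power of t gives A0 = -1/12, A1 = 1/18, so u_p = -1/12 + t/18.
General solution: u = -1/12 + t/18 + C1*exp(6*t) + C2*exp(-6*t).
Apply the initial conditions: u(0) = -1/12 + C1 + C2 = -5 and u'(0) = 1/18 - 6*C2 + 6*C1 = 2. Solving gives C1 = -62/27, C2 = -283/108.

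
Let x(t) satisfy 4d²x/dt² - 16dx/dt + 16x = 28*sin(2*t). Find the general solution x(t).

Divide through by 4: x'' - 4x' + 4x = 7*sin(2*t).
Characteristic equation r² - 4r + 4 = 0 has discriminant (-4)² - 4·(4) = 0, so r = 2 is a repeated root.
Hence x_h = (C1 + C2*t)*exp(2*t).
Try x_p = A*cos(2*t) + B*sin(2*t). Substituting and equating the coefficients of cos(2t) and sin(2t) gives A = 7/8, B = 0, so x_p = 7*cos(2*t)/8.

x = 7*cos(2*t)/8 + C1*exp(2*t) + C2*t*exp(2*t)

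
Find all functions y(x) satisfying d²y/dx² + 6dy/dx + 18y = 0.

Characteristic equation r² + 6r + 18 = 0 has discriminant (6)² - 4·(18) = -36 < 0, so r = -3 ± 3i.
Hence y_h = C1*cos(3*x)*exp(-3*x) + C2*exp(-3*x)*sin(3*x).

y = C1*cos(3*x)*exp(-3*x) + C2*exp(-3*x)*sin(3*x)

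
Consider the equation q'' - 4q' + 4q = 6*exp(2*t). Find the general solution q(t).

q = C1*exp(2*t) + 3*t**2*exp(2*t) + C2*t*exp(2*t)

Characteristic equation r² - 4r + 4 = 0 has discriminant (-4)² - 4·(4) = 0, so r = 2 is a repeated root.
Hence q_h = (C1 + C2*t)*exp(2*t).
Since exp(2*t) solves the homogeneous equation (r = 2 is a root of multiplicity 2), multiply the trial by t^2. Try q_p = A*t^2*exp(2*t). Substituting into the equation and dividing by exp(2*t) gives A = 3, so q_p = 3*t^2*exp(2*t).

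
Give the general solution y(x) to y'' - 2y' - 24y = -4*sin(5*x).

Characteristic equation r² - 2r - 24 = 0 factors as (r + 4)(r - 6) = 0, so r = -4, 6.
Hence y_h = C1*exp(-4*x) + C2*exp(6*x).
Try y_p = A*cos(5*x) + B*sin(5*x). Substituting and equating the coefficients of cos(5x) and sin(5x) gives A = -40/2501, B = 196/2501, so y_p = -40*cos(5*x)/2501 + 196*sin(5*x)/2501.

y = -40*cos(5*x)/2501 + 196*sin(5*x)/2501 + C1*exp(-4*x) + C2*exp(6*x)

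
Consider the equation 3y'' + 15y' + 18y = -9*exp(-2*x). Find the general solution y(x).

y = C1*exp(-3*x) + C2*exp(-2*x) - 3*x*exp(-2*x)

Divide through by 3: y'' + 5y' + 6y = -3*exp(-2*x).
Characteristic equation r² + 5r + 6 = 0 factors as (r + 3)(r + 2) = 0, so r = -3, -2.
Hence y_h = C1*exp(-3*x) + C2*exp(-2*x).
Since exp(-2*x) solves the homogeneous equation (r = -2 is a root of multiplicity 1), multiply the trial by x. Try y_p = A*x*exp(-2*x). Substituting into the equation and dividing by exp(-2*x) gives A = -3, so y_p = -3*x*exp(-2*x).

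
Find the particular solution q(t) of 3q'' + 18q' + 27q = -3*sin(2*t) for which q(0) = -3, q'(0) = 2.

Divide through by 3: q'' + 6q' + 9q = -sin(2*t).
Characteristic equation r² + 6r + 9 = 0 has discriminant (6)² - 4·(9) = 0, so r = -3 is a repeated root.
Hence q_h = (C1 + C2*t)*exp(-3*t).
Try q_p = A*cos(2*t) + B*sin(2*t). Substituting and equating the coefficients of cos(2t) and sin(2t) gives A = 12/169, B = -5/169, so q_p = -5*sin(2*t)/169 + 12*cos(2*t)/169.
General solution: q = -5*sin(2*t)/169 + 12*cos(2*t)/169 + C1*exp(-3*t) + C2*t*exp(-3*t).
Apply the initial conditions: q(0) = 12/169 + C1 = -3 and q'(0) = -10/169 + C2 - 3*C1 = 2. Solving gives C1 = -519/169, C2 = -93/13.

q = -519*exp(-3*t)/169 - 5*sin(2*t)/169 + 12*cos(2*t)/169 - 93*t*exp(-3*t)/13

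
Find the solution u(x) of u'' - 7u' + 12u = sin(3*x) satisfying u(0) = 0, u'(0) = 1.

u = -7*exp(3*x)/6 + sin(3*x)/150 + 7*cos(3*x)/150 + 28*exp(4*x)/25

Characteristic equation r² - 7r + 12 = 0 factors as (r - 3)(r - 4) = 0, so r = 3, 4.
Hence u_h = C1*exp(3*x) + C2*exp(4*x).
Try u_p = A*cos(3*x) + B*sin(3*x). Substituting and equating the coefficients of cos(3x) and sin(3x) gives A = 7/150, B = 1/150, so u_p = sin(3*x)/150 + 7*cos(3*x)/150.
General solution: u = sin(3*x)/150 + 7*cos(3*x)/150 + C1*exp(3*x) + C2*exp(4*x).
Apply the initial conditions: u(0) = 7/150 + C1 + C2 = 0 and u'(0) = 1/50 + 3*C1 + 4*C2 = 1. Solving gives C1 = -7/6, C2 = 28/25.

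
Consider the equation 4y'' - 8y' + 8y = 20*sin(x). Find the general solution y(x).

y = 2*cos(x) + C1*cos(x)*exp(x) + C2*exp(x)*sin(x) + sin(x)

Divide through by 4: y'' - 2y' + 2y = 5*sin(x).
Characteristic equation r² - 2r + 2 = 0 has discriminant (-2)² - 4·(2) = -4 < 0, so r = 1 ± i.
Hence y_h = C1*cos(x)*exp(x) + C2*exp(x)*sin(x).
Try y_p = A*cos(x) + B*sin(x). Substituting and equating the coefficients of cos(x) and sin(x) gives A = 2, B = 1, so y_p = 2*cos(x) + sin(x).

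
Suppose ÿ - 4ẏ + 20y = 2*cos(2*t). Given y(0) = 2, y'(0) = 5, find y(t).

y = -sin(2*t)/20 + cos(2*t)/10 + 13*exp(2*t)*sin(4*t)/40 + 19*cos(4*t)*exp(2*t)/10

Characteristic equation r² - 4r + 20 = 0 has discriminant (-4)² - 4·(20) = -64 < 0, so r = 2 ± 4i.
Hence y_h = C1*cos(4*t)*exp(2*t) + C2*exp(2*t)*sin(4*t).
Try y_p = A*cos(2*t) + B*sin(2*t). Substituting and equating the coefficients of cos(2t) and sin(2t) gives A = 1/10, B = -1/20, so y_p = -sin(2*t)/20 + cos(2*t)/10.
General solution: y = -sin(2*t)/20 + cos(2*t)/10 + C1*cos(4*t)*exp(2*t) + C2*exp(2*t)*sin(4*t).
Apply the initial conditions: y(0) = 1/10 + C1 = 2 and y'(0) = -1/10 + 2*C1 + 4*C2 = 5. Solving gives C1 = 19/10, C2 = 13/40.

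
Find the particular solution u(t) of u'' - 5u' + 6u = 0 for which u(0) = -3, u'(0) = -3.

u = -6*exp(2*t) + 3*exp(3*t)

Characteristic equation r² - 5r + 6 = 0 factors as (r - 2)(r - 3) = 0, so r = 2, 3.
Hence u_h = C1*exp(2*t) + C2*exp(3*t).
Apply the initial conditions: u(0) = C1 + C2 = -3 and u'(0) = 2*C1 + 3*C2 = -3. Solving gives C1 = -6, C2 = 3.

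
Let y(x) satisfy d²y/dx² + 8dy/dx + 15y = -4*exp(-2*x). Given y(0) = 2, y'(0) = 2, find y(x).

y = 8*exp(-3*x) - 14*exp(-5*x)/3 - 4*exp(-2*x)/3

Characteristic equation r² + 8r + 15 = 0 factors as (r + 3)(r + 5) = 0, so r = -3, -5.
Hence y_h = C1*exp(-3*x) + C2*exp(-5*x).
Try y_p = A*exp(-2*x). Substituting into the equation and dividing by exp(-2*x) gives A = -4/3, so y_p = -4*exp(-2*x)/3.
General solution: y = -4*exp(-2*x)/3 + C1*exp(-3*x) + C2*exp(-5*x).
Apply the initial conditions: y(0) = -4/3 + C1 + C2 = 2 and y'(0) = 8/3 - 5*C2 - 3*C1 = 2. Solving gives C1 = 8, C2 = -14/3.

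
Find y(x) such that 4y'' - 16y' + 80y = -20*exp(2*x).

Divide through by 4: y'' - 4y' + 20y = -5*exp(2*x).
Characteristic equation r² - 4r + 20 = 0 has discriminant (-4)² - 4·(20) = -64 < 0, so r = 2 ± 4i.
Hence y_h = C1*cos(4*x)*exp(2*x) + C2*exp(2*x)*sin(4*x).
Try y_p = A*exp(2*x). Substituting into the equation and dividing by exp(2*x) gives A = -5/16, so y_p = -5*exp(2*x)/16.

y = -5*exp(2*x)/16 + C1*cos(4*x)*exp(2*x) + C2*exp(2*x)*sin(4*x)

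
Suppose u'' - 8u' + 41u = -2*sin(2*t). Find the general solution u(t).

Characteristic equation r² - 8r + 41 = 0 has discriminant (-8)² - 4·(41) = -100 < 0, so r = 4 ± 5i.
Hence u_h = C1*cos(5*t)*exp(4*t) + C2*exp(4*t)*sin(5*t).
Try u_p = A*cos(2*t) + B*sin(2*t). Substituting and equating the coefficients of cos(2t) and sin(2t) gives A = -32/1625, B = -74/1625, so u_p = -74*sin(2*t)/1625 - 32*cos(2*t)/1625.

u = -74*sin(2*t)/1625 - 32*cos(2*t)/1625 + C1*cos(5*t)*exp(4*t) + C2*exp(4*t)*sin(5*t)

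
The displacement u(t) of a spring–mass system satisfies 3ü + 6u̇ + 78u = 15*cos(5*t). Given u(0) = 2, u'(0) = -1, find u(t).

u = 5*cos(5*t)/101 + 50*sin(5*t)/101 - 154*exp(-t)*sin(5*t)/505 + 197*cos(5*t)*exp(-t)/101

Divide through by 3: u'' + 2u' + 26u = 5*cos(5*t).
Characteristic equation r² + 2r + 26 = 0 has discriminant (2)² - 4·(26) = -100 < 0, so r = -1 ± 5i.
Hence u_h = C1*cos(5*t)*exp(-t) + C2*exp(-t)*sin(5*t).
Try u_p = A*cos(5*t) + B*sin(5*t). Substituting and equating the coefficients of cos(5t) and sin(5t) gives A = 5/101, B = 50/101, so u_p = 5*cos(5*t)/101 + 50*sin(5*t)/101.
General solution: u = 5*cos(5*t)/101 + 50*sin(5*t)/101 + C1*cos(5*t)*exp(-t) + C2*exp(-t)*sin(5*t).
Apply the initial conditions: u(0) = 5/101 + C1 = 2 and u'(0) = 250/101 - C1 + 5*C2 = -1. Solving gives C1 = 197/101, C2 = -154/505.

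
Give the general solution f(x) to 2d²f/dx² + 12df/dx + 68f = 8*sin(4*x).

f = -8*cos(4*x)/75 + 2*sin(4*x)/25 + C1*cos(5*x)*exp(-3*x) + C2*exp(-3*x)*sin(5*x)

Divide through by 2: f'' + 6f' + 34f = 4*sin(4*x).
Characteristic equation r² + 6r + 34 = 0 has discriminant (6)² - 4·(34) = -100 < 0, so r = -3 ± 5i.
Hence f_h = C1*cos(5*x)*exp(-3*x) + C2*exp(-3*x)*sin(5*x).
Try f_p = A*cos(4*x) + B*sin(4*x). Substituting and equating the coefficients of cos(4x) and sin(4x) gives A = -8/75, B = 2/25, so f_p = -8*cos(4*x)/75 + 2*sin(4*x)/25.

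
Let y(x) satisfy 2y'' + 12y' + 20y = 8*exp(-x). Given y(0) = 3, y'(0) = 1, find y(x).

Divide through by 2: y'' + 6y' + 10y = 4*exp(-x).
Characteristic equation r² + 6r + 10 = 0 has discriminant (6)² - 4·(10) = -4 < 0, so r = -3 ± i.
Hence y_h = C1*cos(x)*exp(-3*x) + C2*exp(-3*x)*sin(x).
Try y_p = A*exp(-x). Substituting into the equation and dividing by exp(-x) gives A = 4/5, so y_p = 4*exp(-x)/5.
General solution: y = 4*exp(-x)/5 + C1*cos(x)*exp(-3*x) + C2*exp(-3*x)*sin(x).
Apply the initial conditions: y(0) = 4/5 + C1 = 3 and y'(0) = -4/5 + C2 - 3*C1 = 1. Solving gives C1 = 11/5, C2 = 42/5.

y = 4*exp(-x)/5 + 11*cos(x)*exp(-3*x)/5 + 42*exp(-3*x)*sin(x)/5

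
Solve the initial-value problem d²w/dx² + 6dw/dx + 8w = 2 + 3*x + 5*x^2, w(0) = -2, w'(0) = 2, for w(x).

w = 33/64 - 15*exp(-2*x)/4 - 9*x/16 + 5*x**2/8 + 79*exp(-4*x)/64

Characteristic equation r² + 6r + 8 = 0 factors as (r + 4)(r + 2) = 0, so r = -4, -2.
Hence w_h = C1*exp(-4*x) + C2*exp(-2*x).
For the particular solution try w_p = A0 + A1*x + A2*x^2. Substituting and matching coefficients of each power of x gives A0 = 33/64, A1 = -9/16, A2 = 5/8, so w_p = 33/64 - 9*x/16 + 5*x^2/8.
General solution: w = 33/64 - 9*x/16 + 5*x^2/8 + C1*exp(-4*x) + C2*exp(-2*x).
Apply the initial conditions: w(0) = 33/64 + C1 + C2 = -2 and w'(0) = -9/16 - 4*C1 - 2*C2 = 2. Solving gives C1 = 79/64, C2 = -15/4.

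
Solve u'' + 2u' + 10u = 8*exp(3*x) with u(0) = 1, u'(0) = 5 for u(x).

Characteristic equation r² + 2r + 10 = 0 has discriminant (2)² - 4·(10) = -36 < 0, so r = -1 ± 3i.
Hence u_h = C1*cos(3*x)*exp(-x) + C2*exp(-x)*sin(3*x).
Try u_p = A*exp(3*x). Substituting into the equation and dividing by exp(3*x) gives A = 8/25, so u_p = 8*exp(3*x)/25.
General solution: u = 8*exp(3*x)/25 + C1*cos(3*x)*exp(-x) + C2*exp(-x)*sin(3*x).
Apply the initial conditions: u(0) = 8/25 + C1 = 1 and u'(0) = 24/25 - C1 + 3*C2 = 5. Solving gives C1 = 17/25, C2 = 118/75.

u = 8*exp(3*x)/25 + 17*cos(3*x)*exp(-x)/25 + 118*exp(-x)*sin(3*x)/75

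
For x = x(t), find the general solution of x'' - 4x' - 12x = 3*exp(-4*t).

x = 3*exp(-4*t)/20 + C1*exp(-2*t) + C2*exp(6*t)

Characteristic equation r² - 4r - 12 = 0 factors as (r + 2)(r - 6) = 0, so r = -2, 6.
Hence x_h = C1*exp(-2*t) + C2*exp(6*t).
Try x_p = A*exp(-4*t). Substituting into the equation and dividing by exp(-4*t) gives A = 3/20, so x_p = 3*exp(-4*t)/20.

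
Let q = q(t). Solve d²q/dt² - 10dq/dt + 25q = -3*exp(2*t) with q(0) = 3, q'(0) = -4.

Characteristic equation r² - 10r + 25 = 0 has discriminant (-10)² - 4·(25) = 0, so r = 5 is a repeated root.
Hence q_h = (C1 + C2*t)*exp(5*t).
Try q_p = A*exp(2*t). Substituting into the equation and dividing by exp(2*t) gives A = -1/3, so q_p = -exp(2*t)/3.
General solution: q = -exp(2*t)/3 + C1*exp(5*t) + C2*t*exp(5*t).
Apply the initial conditions: q(0) = -1/3 + C1 = 3 and q'(0) = -2/3 + C2 + 5*C1 = -4. Solving gives C1 = 10/3, C2 = -20.

q = -exp(2*t)/3 + 10*exp(5*t)/3 - 20*t*exp(5*t)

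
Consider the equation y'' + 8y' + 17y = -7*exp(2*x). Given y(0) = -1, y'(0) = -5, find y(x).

y = -7*exp(2*x)/37 - 291*exp(-4*x)*sin(x)/37 - 30*cos(x)*exp(-4*x)/37

Characteristic equation r² + 8r + 17 = 0 has discriminant (8)² - 4·(17) = -4 < 0, so r = -4 ± i.
Hence y_h = C1*cos(x)*exp(-4*x) + C2*exp(-4*x)*sin(x).
Try y_p = A*exp(2*x). Substituting into the equation and dividing by exp(2*x) gives A = -7/37, so y_p = -7*exp(2*x)/37.
General solution: y = -7*exp(2*x)/37 + C1*cos(x)*exp(-4*x) + C2*exp(-4*x)*sin(x).
Apply the initial conditions: y(0) = -7/37 + C1 = -1 and y'(0) = -14/37 + C2 - 4*C1 = -5. Solving gives C1 = -30/37, C2 = -291/37.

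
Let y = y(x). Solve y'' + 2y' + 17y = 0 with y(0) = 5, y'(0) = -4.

Characteristic equation r² + 2r + 17 = 0 has discriminant (2)² - 4·(17) = -64 < 0, so r = -1 ± 4i.
Hence y_h = C1*cos(4*x)*exp(-x) + C2*exp(-x)*sin(4*x).
Apply the initial conditions: y(0) = C1 = 5 and y'(0) = -C1 + 4*C2 = -4. Solving gives C1 = 5, C2 = 1/4.

y = 5*cos(4*x)*exp(-x) + exp(-x)*sin(4*x)/4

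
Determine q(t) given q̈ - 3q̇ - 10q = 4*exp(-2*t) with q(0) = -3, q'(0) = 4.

Characteristic equation r² - 3r - 10 = 0 factors as (r + 2)(r - 5) = 0, so r = -2, 5.
Hence q_h = C1*exp(-2*t) + C2*exp(5*t).
Since exp(-2*t) solves the homogeneous equation (r = -2 is a root of multiplicity 1), multiply the trial by t. Try q_p = A*t*exp(-2*t). Substituting into the equation and dividing by exp(-2*t) gives A = -4/7, so q_p = -4*t*exp(-2*t)/7.
General solution: q = C1*exp(-2*t) + C2*exp(5*t) - 4*t*exp(-2*t)/7.
Apply the initial conditions: q(0) = C1 + C2 = -3 and q'(0) = -4/7 - 2*C1 + 5*C2 = 4. Solving gives C1 = -137/49, C2 = -10/49.

q = -137*exp(-2*t)/49 - 10*exp(5*t)/49 - 4*t*exp(-2*t)/7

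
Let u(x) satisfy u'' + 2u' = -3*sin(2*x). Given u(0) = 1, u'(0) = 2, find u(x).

u = 5/4 - 5*exp(-2*x)/8 + 3*cos(2*x)/8 + 3*sin(2*x)/8

Characteristic equation r² + 2r = 0 factors as (r + 2)r = 0, so r = -2, 0.
Hence u_h = C1*exp(-2*x) + C2.
Try u_p = A*cos(2*x) + B*sin(2*x). Substituting and equating the coefficients of cos(2x) and sin(2x) gives A = 3/8, B = 3/8, so u_p = 3*cos(2*x)/8 + 3*sin(2*x)/8.
General solution: u = C2 + 3*cos(2*x)/8 + 3*sin(2*x)/8 + C1*exp(-2*x).
Apply the initial conditions: u(0) = 3/8 + C1 + C2 = 1 and u'(0) = 3/4 - 2*C1 = 2. Solving gives C1 = -5/8, C2 = 5/4.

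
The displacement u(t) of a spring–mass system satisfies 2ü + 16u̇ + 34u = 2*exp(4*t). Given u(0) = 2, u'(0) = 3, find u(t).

u = exp(4*t)/65 + 129*cos(t)*exp(-4*t)/65 + 707*exp(-4*t)*sin(t)/65

Divide through by 2: u'' + 8u' + 17u = exp(4*t).
Characteristic equation r² + 8r + 17 = 0 has discriminant (8)² - 4·(17) = -4 < 0, so r = -4 ± i.
Hence u_h = C1*cos(t)*exp(-4*t) + C2*exp(-4*t)*sin(t).
Try u_p = A*exp(4*t). Substituting into the equation and dividing by exp(4*t) gives A = 1/65, so u_p = exp(4*t)/65.
General solution: u = exp(4*t)/65 + C1*cos(t)*exp(-4*t) + C2*exp(-4*t)*sin(t).
Apply the initial conditions: u(0) = 1/65 + C1 = 2 and u'(0) = 4/65 + C2 - 4*C1 = 3. Solving gives C1 = 129/65, C2 = 707/65.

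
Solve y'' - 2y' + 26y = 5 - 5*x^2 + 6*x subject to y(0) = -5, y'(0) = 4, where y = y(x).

Characteristic equation r² - 2r + 26 = 0 has discriminant (-2)² - 4·(26) = -100 < 0, so r = 1 ± 5i.
Hence y_h = C1*cos(5*x)*exp(x) + C2*exp(x)*sin(5*x).
For the particular solution try y_p = A0 + A1*x + A2*x^2. Substituting and matching coefficients of each power of x gives A0 = 489/2197, A1 = 34/169, A2 = -5/26, so y_p = 489/2197 - 5*x^2/26 + 34*x/169.
General solution: y = 489/2197 - 5*x^2/26 + 34*x/169 + C1*cos(5*x)*exp(x) + C2*exp(x)*sin(5*x).
Apply the initial conditions: y(0) = 489/2197 + C1 = -5 and y'(0) = 34/169 + C1 + 5*C2 = 4. Solving gives C1 = -11474/2197, C2 = 3964/2197.

y = 489/2197 - 5*x**2/26 + 34*x/169 - 11474*cos(5*x)*exp(x)/2197 + 3964*exp(x)*sin(5*x)/2197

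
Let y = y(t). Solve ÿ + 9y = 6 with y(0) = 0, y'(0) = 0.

Characteristic equation r² + 9 = 0 has discriminant (0)² - 4·(9) = -36 < 0, so r = ± 3i.
Hence y_h = C1*cos(3*t) + C2*sin(3*t).
For the particular solution try y_p = A0. Substituting and matching coefficients of each power of t gives A0 = 2/3, so y_p = 2/3.
General solution: y = 2/3 + C1*cos(3*t) + C2*sin(3*t).
Apply the initial conditions: y(0) = 2/3 + C1 = 0 and y'(0) = 3*C2 = 0. Solving gives C1 = -2/3, C2 = 0.

y = 2/3 - 2*cos(3*t)/3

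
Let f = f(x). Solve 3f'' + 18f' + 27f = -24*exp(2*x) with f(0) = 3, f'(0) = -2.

f = -8*exp(2*x)/25 + 83*exp(-3*x)/25 + 43*x*exp(-3*x)/5

Divide through by 3: f'' + 6f' + 9f = -8*exp(2*x).
Characteristic equation r² + 6r + 9 = 0 has discriminant (6)² - 4·(9) = 0, so r = -3 is a repeated root.
Hence f_h = (C1 + C2*x)*exp(-3*x).
Try f_p = A*exp(2*x). Substituting into the equation and dividing by exp(2*x) gives A = -8/25, so f_p = -8*exp(2*x)/25.
General solution: f = -8*exp(2*x)/25 + C1*exp(-3*x) + C2*x*exp(-3*x).
Apply the initial conditions: f(0) = -8/25 + C1 = 3 and f'(0) = -16/25 + C2 - 3*C1 = -2. Solving gives C1 = 83/25, C2 = 43/5.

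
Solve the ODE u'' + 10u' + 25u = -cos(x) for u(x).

u = -6*cos(x)/169 - 5*sin(x)/338 + C1*exp(-5*x) + C2*x*exp(-5*x)

Characteristic equation r² + 10r + 25 = 0 has discriminant (10)² - 4·(25) = 0, so r = -5 is a repeated root.
Hence u_h = (C1 + C2*x)*exp(-5*x).
Try u_p = A*cos(x) + B*sin(x). Substituting and equating the coefficients of cos(x) and sin(x) gives A = -6/169, B = -5/338, so u_p = -6*cos(x)/169 - 5*sin(x)/338.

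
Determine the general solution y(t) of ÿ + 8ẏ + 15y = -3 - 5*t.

y = -1/45 - t/3 + C1*exp(-5*t) + C2*exp(-3*t)

Characteristic equation r² + 8r + 15 = 0 factors as (r + 5)(r + 3) = 0, so r = -5, -3.
Hence y_h = C1*exp(-5*t) + C2*exp(-3*t).
For the particular solution try y_p = A0 + A1*t. Substituting and matching coefficients of each power of t gives A0 = -1/45, A1 = -1/3, so y_p = -1/45 - t/3.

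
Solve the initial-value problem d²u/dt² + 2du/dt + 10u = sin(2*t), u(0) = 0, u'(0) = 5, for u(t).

u = -cos(2*t)/13 + 3*sin(2*t)/26 + cos(3*t)*exp(-t)/13 + 21*exp(-t)*sin(3*t)/13

Characteristic equation r² + 2r + 10 = 0 has discriminant (2)² - 4·(10) = -36 < 0, so r = -1 ± 3i.
Hence u_h = C1*cos(3*t)*exp(-t) + C2*exp(-t)*sin(3*t).
Try u_p = A*cos(2*t) + B*sin(2*t). Substituting and equating the coefficients of cos(2t) and sin(2t) gives A = -1/13, B = 3/26, so u_p = -cos(2*t)/13 + 3*sin(2*t)/26.
General solution: u = -cos(2*t)/13 + 3*sin(2*t)/26 + C1*cos(3*t)*exp(-t) + C2*exp(-t)*sin(3*t).
Apply the initial conditions: u(0) = -1/13 + C1 = 0 and u'(0) = 3/13 - C1 + 3*C2 = 5. Solving gives C1 = 1/13, C2 = 21/13.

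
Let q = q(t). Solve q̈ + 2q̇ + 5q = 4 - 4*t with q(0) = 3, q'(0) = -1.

Characteristic equation r² + 2r + 5 = 0 has discriminant (2)² - 4·(5) = -16 < 0, so r = -1 ± 2i.
Hence q_h = C1*cos(2*t)*exp(-t) + C2*exp(-t)*sin(2*t).
For the particular solution try q_p = A0 + A1*t. Substituting and matching coefficients of each power of t gives A0 = 28/25, A1 = -4/5, so q_p = 28/25 - 4*t/5.
General solution: q = 28/25 - 4*t/5 + C1*cos(2*t)*exp(-t) + C2*exp(-t)*sin(2*t).
Apply the initial conditions: q(0) = 28/25 + C1 = 3 and q'(0) = -4/5 - C1 + 2*C2 = -1. Solving gives C1 = 47/25, C2 = 21/25.

q = 28/25 - 4*t/5 + 21*exp(-t)*sin(2*t)/25 + 47*cos(2*t)*exp(-t)/25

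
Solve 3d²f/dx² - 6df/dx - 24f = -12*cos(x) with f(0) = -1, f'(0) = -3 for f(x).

Divide through by 3: f'' - 2f' - 8f = -4*cos(x).
Characteristic equation r² - 2r - 8 = 0 factors as (r + 2)(r - 4) = 0, so r = -2, 4.
Hence f_h = C1*exp(-2*x) + C2*exp(4*x).
Try f_p = A*cos(x) + B*sin(x). Substituting and equating the coefficients of cos(x) and sin(x) gives A = 36/85, B = 8/85, so f_p = 8*sin(x)/85 + 36*cos(x)/85.
General solution: f = 8*sin(x)/85 + 36*cos(x)/85 + C1*exp(-2*x) + C2*exp(4*x).
Apply the initial conditions: f(0) = 36/85 + C1 + C2 = -1 and f'(0) = 8/85 - 2*C1 + 4*C2 = -3. Solving gives C1 = -13/30, C2 = -101/102.

f = -101*exp(4*x)/102 - 13*exp(-2*x)/30 + 8*sin(x)/85 + 36*cos(x)/85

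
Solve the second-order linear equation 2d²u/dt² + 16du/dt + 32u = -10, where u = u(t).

u = -5/16 + C1*exp(-4*t) + C2*t*exp(-4*t)

Divide through by 2: u'' + 8u' + 16u = -5.
Characteristic equation r² + 8r + 16 = 0 has discriminant (8)² - 4·(16) = 0, so r = -4 is a repeated root.
Hence u_h = (C1 + C2*t)*exp(-4*t).
For the particular solution try u_p = A0. Substituting and matching coefficients of each power of t gives A0 = -5/16, so u_p = -5/16.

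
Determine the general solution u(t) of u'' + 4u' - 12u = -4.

Characteristic equation r² + 4r - 12 = 0 factors as (r + 6)(r - 2) = 0, so r = -6, 2.
Hence u_h = C1*exp(-6*t) + C2*exp(2*t).
For the particular solution try u_p = A0. Substituting and matching coefficients of each power of t gives A0 = 1/3, so u_p = 1/3.

u = 1/3 + C1*exp(-6*t) + C2*exp(2*t)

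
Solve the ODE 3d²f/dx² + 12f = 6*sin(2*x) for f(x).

f = C1*cos(2*x) + C2*sin(2*x) - x*cos(2*x)/2

Divide through by 3: f'' + 4f = 2*sin(2*x).
Characteristic equation r² + 4 = 0 has discriminant (0)² - 4·(4) = -16 < 0, so r = ± 2i.
Hence f_h = C1*cos(2*x) + C2*sin(2*x).
Since ±2i are characteristic roots, multiply the trial by x. Try f_p = x*(A*cos(2*x) + B*sin(2*x)). Substituting and equating the coefficients of cos(2x) and sin(2x) gives A = -1/2, B = 0, so f_p = -x*cos(2*x)/2.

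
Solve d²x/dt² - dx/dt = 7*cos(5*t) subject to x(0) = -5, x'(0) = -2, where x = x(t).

Characteristic equation r² - r = 0 factors as (r - 1)r = 0, so r = 1, 0.
Hence x_h = C1*exp(t) + C2.
Try x_p = A*cos(5*t) + B*sin(5*t). Substituting and equating the coefficients of cos(5t) and sin(5t) gives A = -7/26, B = -7/130, so x_p = -7*cos(5*t)/26 - 7*sin(5*t)/130.
General solution: x = C2 - 7*cos(5*t)/26 - 7*sin(5*t)/130 + C1*exp(t).
Apply the initial conditions: x(0) = -7/26 + C1 + C2 = -5 and x'(0) = -7/26 + C1 = -2. Solving gives C1 = -45/26, C2 = -3.

x = -3 - 45*exp(t)/26 - 7*cos(5*t)/26 - 7*sin(5*t)/130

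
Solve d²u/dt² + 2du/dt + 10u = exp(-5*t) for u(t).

Characteristic equation r² + 2r + 10 = 0 has discriminant (2)² - 4·(10) = -36 < 0, so r = -1 ± 3i.
Hence u_h = C1*cos(3*t)*exp(-t) + C2*exp(-t)*sin(3*t).
Try u_p = A*exp(-5*t). Substituting into the equation and dividing by exp(-5*t) gives A = 1/25, so u_p = exp(-5*t)/25.

u = exp(-5*t)/25 + C1*cos(3*t)*exp(-t) + C2*exp(-t)*sin(3*t)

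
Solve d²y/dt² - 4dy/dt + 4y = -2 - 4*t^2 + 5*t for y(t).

Characteristic equation r² - 4r + 4 = 0 has discriminant (-4)² - 4·(4) = 0, so r = 2 is a repeated root.
Hence y_h = (C1 + C2*t)*exp(2*t).
For the particular solution try y_p = A0 + A1*t + A2*t^2. Substituting and matching coefficients of each power of t gives A0 = -3/4, A1 = -3/4, A2 = -1, so y_p = -3/4 - t^2 - 3*t/4.

y = -3/4 - t**2 - 3*t/4 + C1*exp(2*t) + C2*t*exp(2*t)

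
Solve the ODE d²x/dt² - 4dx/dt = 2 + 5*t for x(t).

x = C2 - 13*t/16 - 5*t**2/8 + C1*exp(4*t)

Characteristic equation r² - 4r = 0 factors as (r - 4)r = 0, so r = 4, 0.
Hence x_h = C1*exp(4*t) + C2.
Since 0 is a characteristic root (multiplicity 1), multiply the polynomial trial by t: try x_p = t*(A0 + A1*t). Substituting and matching coefficients of each power of t gives A0 = -13/16, A1 = -5/8, so x_p = -13*t/16 - 5*t^2/8.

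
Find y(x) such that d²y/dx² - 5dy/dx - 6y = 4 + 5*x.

y = 1/36 - 5*x/6 + C1*exp(-x) + C2*exp(6*x)

Characteristic equation r² - 5r - 6 = 0 factors as (r + 1)(r - 6) = 0, so r = -1, 6.
Hence y_h = C1*exp(-x) + C2*exp(6*x).
For the particular solution try y_p = A0 + A1*x. Substituting and matching coefficients of each power of x gives A0 = 1/36, A1 = -5/6, so y_p = 1/36 - 5*x/6.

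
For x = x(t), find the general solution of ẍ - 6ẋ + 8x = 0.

x = C1*exp(2*t) + C2*exp(4*t)

Characteristic equation r² - 6r + 8 = 0 factors as (r - 2)(r - 4) = 0, so r = 2, 4.
Hence x_h = C1*exp(2*t) + C2*exp(4*t).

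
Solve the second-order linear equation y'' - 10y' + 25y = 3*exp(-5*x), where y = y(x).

y = 3*exp(-5*x)/100 + C1*exp(5*x) + C2*x*exp(5*x)

Characteristic equation r² - 10r + 25 = 0 has discriminant (-10)² - 4·(25) = 0, so r = 5 is a repeated root.
Hence y_h = (C1 + C2*x)*exp(5*x).
Try y_p = A*exp(-5*x). Substituting into the equation and dividing by exp(-5*x) gives A = 3/100, so y_p = 3*exp(-5*x)/100.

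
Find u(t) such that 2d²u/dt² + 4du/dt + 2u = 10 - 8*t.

u = 13 - 4*t + C1*exp(-t) + C2*t*exp(-t)

Divide through by 2: u'' + 2u' + u = 5 - 4*t.
Characteristic equation r² + 2r + 1 = 0 has discriminant (2)² - 4·(1) = 0, so r = -1 is a repeated root.
Hence u_h = (C1 + C2*t)*exp(-t).
For the particular solution try u_p = A0 + A1*t. Substituting and matching coefficients of each power of t gives A0 = 13, A1 = -4, so u_p = 13 - 4*t.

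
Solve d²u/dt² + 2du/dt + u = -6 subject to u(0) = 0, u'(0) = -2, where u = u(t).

u = -6 + 6*exp(-t) + 4*t*exp(-t)

Characteristic equation r² + 2r + 1 = 0 has discriminant (2)² - 4·(1) = 0, so r = -1 is a repeated root.
Hence u_h = (C1 + C2*t)*exp(-t).
For the particular solution try u_p = A0. Substituting and matching coefficients of each power of t gives A0 = -6, so u_p = -6.
General solution: u = -6 + C1*exp(-t) + C2*t*exp(-t).
Apply the initial conditions: u(0) = -6 + C1 = 0 and u'(0) = C2 - C1 = -2. Solving gives C1 = 6, C2 = 4.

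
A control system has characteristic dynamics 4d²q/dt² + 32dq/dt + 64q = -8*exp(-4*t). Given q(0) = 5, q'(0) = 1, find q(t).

Divide through by 4: q'' + 8q' + 16q = -2*exp(-4*t).
Characteristic equation r² + 8r + 16 = 0 has discriminant (8)² - 4·(16) = 0, so r = -4 is a repeated root.
Hence q_h = (C1 + C2*t)*exp(-4*t).
Since exp(-4*t) solves the homogeneous equation (r = -4 is a root of multiplicity 2), multiply the trial by t^2. Try q_p = A*t^2*exp(-4*t). Substituting into the equation and dividing by exp(-4*t) gives A = -1, so q_p = -t^2*exp(-4*t).
General solution: q = C1*exp(-4*t) - t^2*exp(-4*t) + C2*t*exp(-4*t).
Apply the initial conditions: q(0) = C1 = 5 and q'(0) = C2 - 4*C1 = 1. Solving gives C1 = 5, C2 = 21.

q = 5*exp(-4*t) - t**2*exp(-4*t) + 21*t*exp(-4*t)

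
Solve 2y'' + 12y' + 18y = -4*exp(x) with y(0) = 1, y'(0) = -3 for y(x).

y = -exp(x)/8 + 9*exp(-3*x)/8 + x*exp(-3*x)/2

Divide through by 2: y'' + 6y' + 9y = -2*exp(x).
Characteristic equation r² + 6r + 9 = 0 has discriminant (6)² - 4·(9) = 0, so r = -3 is a repeated root.
Hence y_h = (C1 + C2*x)*exp(-3*x).
Try y_p = A*exp(x). Substituting into the equation and dividing by exp(x) gives A = -1/8, so y_p = -exp(x)/8.
General solution: y = -exp(x)/8 + C1*exp(-3*x) + C2*x*exp(-3*x).
Apply the initial conditions: y(0) = -1/8 + C1 = 1 and y'(0) = -1/8 + C2 - 3*C1 = -3. Solving gives C1 = 9/8, C2 = 1/2.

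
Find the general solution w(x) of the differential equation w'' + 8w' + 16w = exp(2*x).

Characteristic equation r² + 8r + 16 = 0 has discriminant (8)² - 4·(16) = 0, so r = -4 is a repeated root.
Hence w_h = (C1 + C2*x)*exp(-4*x).
Try w_p = A*exp(2*x). Substituting into the equation and dividing by exp(2*x) gives A = 1/36, so w_p = exp(2*x)/36.

w = exp(2*x)/36 + C1*exp(-4*x) + C2*x*exp(-4*x)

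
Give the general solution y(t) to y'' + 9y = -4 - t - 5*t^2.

y = -26/81 - 5*t**2/9 - t/9 + C1*cos(3*t) + C2*sin(3*t)

Characteristic equation r² + 9 = 0 has discriminant (0)² - 4·(9) = -36 < 0, so r = ± 3i.
Hence y_h = C1*cos(3*t) + C2*sin(3*t).
For the particular solution try y_p = A0 + A1*t + A2*t^2. Substituting and matching coefficients of each power of t gives A0 = -26/81, A1 = -1/9, A2 = -5/9, so y_p = -26/81 - 5*t^2/9 - t/9.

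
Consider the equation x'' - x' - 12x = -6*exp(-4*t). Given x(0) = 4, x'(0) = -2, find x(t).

Characteristic equation r² - r - 12 = 0 factors as (r - 4)(r + 3) = 0, so r = 4, -3.
Hence x_h = C1*exp(4*t) + C2*exp(-3*t).
Try x_p = A*exp(-4*t). Substituting into the equation and dividing by exp(-4*t) gives A = -3/4, so x_p = -3*exp(-4*t)/4.
General solution: x = -3*exp(-4*t)/4 + C1*exp(4*t) + C2*exp(-3*t).
Apply the initial conditions: x(0) = -3/4 + C1 + C2 = 4 and x'(0) = 3 - 3*C2 + 4*C1 = -2. Solving gives C1 = 37/28, C2 = 24/7.

x = -3*exp(-4*t)/4 + 24*exp(-3*t)/7 + 37*exp(4*t)/28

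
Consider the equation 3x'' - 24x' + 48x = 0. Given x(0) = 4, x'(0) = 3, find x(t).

x = 4*exp(4*t) - 13*t*exp(4*t)

Divide through by 3: x'' - 8x' + 16x = 0.
Characteristic equation r² - 8r + 16 = 0 has discriminant (-8)² - 4·(16) = 0, so r = 4 is a repeated root.
Hence x_h = (C1 + C2*t)*exp(4*t).
Apply the initial conditions: x(0) = C1 = 4 and x'(0) = C2 + 4*C1 = 3. Solving gives C1 = 4, C2 = -13.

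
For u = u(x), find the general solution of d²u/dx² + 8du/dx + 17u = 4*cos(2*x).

Characteristic equation r² + 8r + 17 = 0 has discriminant (8)² - 4·(17) = -4 < 0, so r = -4 ± i.
Hence u_h = C1*cos(x)*exp(-4*x) + C2*exp(-4*x)*sin(x).
Try u_p = A*cos(2*x) + B*sin(2*x). Substituting and equating the coefficients of cos(2x) and sin(2x) gives A = 52/425, B = 64/425, so u_p = 52*cos(2*x)/425 + 64*sin(2*x)/425.

u = 52*cos(2*x)/425 + 64*sin(2*x)/425 + C1*cos(x)*exp(-4*x) + C2*exp(-4*x)*sin(x)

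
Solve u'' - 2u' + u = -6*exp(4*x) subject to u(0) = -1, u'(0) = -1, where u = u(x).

u = -2*exp(4*x)/3 - exp(x)/3 + 2*x*exp(x)

Characteristic equation r² - 2r + 1 = 0 has discriminant (-2)² - 4·(1) = 0, so r = 1 is a repeated root.
Hence u_h = (C1 + C2*x)*exp(x).
Try u_p = A*exp(4*x). Substituting into the equation and dividing by exp(4*x) gives A = -2/3, so u_p = -2*exp(4*x)/3.
General solution: u = -2*exp(4*x)/3 + C1*exp(x) + C2*x*exp(x).
Apply the initial conditions: u(0) = -2/3 + C1 = -1 and u'(0) = -8/3 + C1 + C2 = -1. Solving gives C1 = -1/3, C2 = 2.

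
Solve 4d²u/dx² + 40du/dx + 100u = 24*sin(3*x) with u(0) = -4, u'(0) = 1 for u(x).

Divide through by 4: u'' + 10u' + 25u = 6*sin(3*x).
Characteristic equation r² + 10r + 25 = 0 has discriminant (10)² - 4·(25) = 0, so r = -5 is a repeated root.
Hence u_h = (C1 + C2*x)*exp(-5*x).
Try u_p = A*cos(3*x) + B*sin(3*x). Substituting and equating the coefficients of cos(3x) and sin(3x) gives A = -45/289, B = 24/289, so u_p = -45*cos(3*x)/289 + 24*sin(3*x)/289.
General solution: u = -45*cos(3*x)/289 + 24*sin(3*x)/289 + C1*exp(-5*x) + C2*x*exp(-5*x).
Apply the initial conditions: u(0) = -45/289 + C1 = -4 and u'(0) = 72/289 + C2 - 5*C1 = 1. Solving gives C1 = -1111/289, C2 = -314/17.

u = -1111*exp(-5*x)/289 - 45*cos(3*x)/289 + 24*sin(3*x)/289 - 314*x*exp(-5*x)/17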